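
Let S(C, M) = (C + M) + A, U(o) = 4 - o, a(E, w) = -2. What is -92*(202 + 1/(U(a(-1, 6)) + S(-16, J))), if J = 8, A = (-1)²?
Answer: -18492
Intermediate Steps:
A = 1
S(C, M) = 1 + C + M (S(C, M) = (C + M) + 1 = 1 + C + M)
-92*(202 + 1/(U(a(-1, 6)) + S(-16, J))) = -92*(202 + 1/((4 - 1*(-2)) + (1 - 16 + 8))) = -92*(202 + 1/((4 + 2) - 7)) = -92*(202 + 1/(6 - 7)) = -92*(202 + 1/(-1)) = -92*(202 - 1) = -92*201 = -18492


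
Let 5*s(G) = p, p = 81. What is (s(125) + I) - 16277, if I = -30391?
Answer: -233259/5 ≈ -46652.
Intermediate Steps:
s(G) = 81/5 (s(G) = (1/5)*81 = 81/5)
(s(125) + I) - 16277 = (81/5 - 30391) - 16277 = -151874/5 - 16277 = -233259/5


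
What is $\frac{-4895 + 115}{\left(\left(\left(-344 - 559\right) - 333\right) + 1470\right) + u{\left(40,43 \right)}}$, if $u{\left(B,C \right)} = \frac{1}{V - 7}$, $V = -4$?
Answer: $- \frac{52580}{2573} \approx -20.435$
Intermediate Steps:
$u{\left(B,C \right)} = - \frac{1}{11}$ ($u{\left(B,C \right)} = \frac{1}{-4 - 7} = \frac{1}{-11} = - \frac{1}{11}$)
$\frac{-4895 + 115}{\left(\left(\left(-344 - 559\right) - 333\right) + 1470\right) + u{\left(40,43 \right)}} = \frac{-4895 + 115}{\left(\left(\left(-344 - 559\right) - 333\right) + 1470\right) - \frac{1}{11}} = - \frac{4780}{\left(\left(\left(-344 - 559\right) - 333\right) + 1470\right) - \frac{1}{11}} = - \frac{4780}{\left(\left(-903 - 333\right) + 1470\right) - \frac{1}{11}} = - \frac{4780}{\left(-1236 + 1470\right) - \frac{1}{11}} = - \frac{4780}{234 - \frac{1}{11}} = - \frac{4780}{\frac{2573}{11}} = \left(-4780\right) \frac{11}{2573} = - \frac{52580}{2573}$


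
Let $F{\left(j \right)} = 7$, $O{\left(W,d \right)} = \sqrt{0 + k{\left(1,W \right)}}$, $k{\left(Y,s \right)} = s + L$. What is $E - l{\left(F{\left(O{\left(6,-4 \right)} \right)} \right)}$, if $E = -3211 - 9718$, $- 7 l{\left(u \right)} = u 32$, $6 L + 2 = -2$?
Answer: $-12897$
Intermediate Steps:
$L = - \frac{2}{3}$ ($L = - \frac{1}{3} + \frac{1}{6} \left(-2\right) = - \frac{1}{3} - \frac{1}{3} = - \frac{2}{3} \approx -0.66667$)
$k{\left(Y,s \right)} = - \frac{2}{3} + s$ ($k{\left(Y,s \right)} = s - \frac{2}{3} = - \frac{2}{3} + s$)
$O{\left(W,d \right)} = \sqrt{- \frac{2}{3} + W}$ ($O{\left(W,d \right)} = \sqrt{0 + \left(- \frac{2}{3} + W\right)} = \sqrt{- \frac{2}{3} + W}$)
$l{\left(u \right)} = - \frac{32 u}{7}$ ($l{\left(u \right)} = - \frac{u 32}{7} = - \frac{32 u}{7}$)
$E = -12929$
$E - l{\left(F{\left(O{\left(6,-4 \right)} \right)} \right)} = -12929 - \left(- \frac{32}{7}\right) 7 = -12929 - -32 = -12929 + 32 = -12897$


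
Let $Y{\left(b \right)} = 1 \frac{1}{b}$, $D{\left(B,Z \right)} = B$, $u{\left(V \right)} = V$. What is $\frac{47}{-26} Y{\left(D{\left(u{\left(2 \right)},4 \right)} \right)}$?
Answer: $- \frac{47}{52} \approx -0.90385$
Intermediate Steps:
$Y{\left(b \right)} = \frac{1}{b}$
$\frac{47}{-26} Y{\left(D{\left(u{\left(2 \right)},4 \right)} \right)} = \frac{47 \frac{1}{-26}}{2} = 47 \left(- \frac{1}{26}\right) \frac{1}{2} = \left(- \frac{47}{26}\right) \frac{1}{2} = - \frac{47}{52}$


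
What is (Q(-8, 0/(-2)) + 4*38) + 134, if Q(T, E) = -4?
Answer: 282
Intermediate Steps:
(Q(-8, 0/(-2)) + 4*38) + 134 = (-4 + 4*38) + 134 = (-4 + 152) + 134 = 148 + 134 = 282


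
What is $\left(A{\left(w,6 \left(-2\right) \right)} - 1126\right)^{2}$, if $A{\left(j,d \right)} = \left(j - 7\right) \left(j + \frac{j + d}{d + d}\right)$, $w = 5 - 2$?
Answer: $\frac{5193841}{4} \approx 1.2985 \cdot 10^{6}$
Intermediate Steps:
$w = 3$ ($w = 5 - 2 = 3$)
$A{\left(j,d \right)} = \left(-7 + j\right) \left(j + \frac{d + j}{2 d}\right)$
$\left(A{\left(w,6 \left(-2\right) \right)} - 1126\right)^{2} = \left(\frac{3^{2} - 21 - 6 \left(-2\right) \left(7 - 2 \cdot 3^{2} + 13 \cdot 3\right)}{2 \cdot 6 \left(-2\right)} - 1126\right)^{2} = \left(\frac{9 - 21 - - 12 \left(7 - 18 + 39\right)}{2 \left(-12\right)} - 1126\right)^{2} = \left(\frac{1}{2} \left(- \frac{1}{12}\right) \left(9 - 21 - - 12 \left(7 - 18 + 39\right)\right) - 1126\right)^{2} = \left(\frac{1}{2} \left(- \frac{1}{12}\right) \left(9 - 21 - \left(-12\right) 28\right) - 1126\right)^{2} = \left(\frac{1}{2} \left(- \frac{1}{12}\right) \left(9 - 21 + 336\right) - 1126\right)^{2} = \left(\frac{1}{2} \left(- \frac{1}{12}\right) 324 - 1126\right)^{2} = \left(- \frac{27}{2} - 1126\right)^{2} = \left(- \frac{2279}{2}\right)^{2} = \frac{5193841}{4}$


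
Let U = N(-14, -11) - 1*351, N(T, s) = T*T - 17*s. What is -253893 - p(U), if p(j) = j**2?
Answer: -254917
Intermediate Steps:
N(T, s) = T**2 - 17*s
U = 32 (U = ((-14)**2 - 17*(-11)) - 1*351 = (196 + 187) - 351 = 383 - 351 = 32)
-253893 - p(U) = -253893 - 1*32**2 = -253893 - 1*1024 = -253893 - 1024 = -254917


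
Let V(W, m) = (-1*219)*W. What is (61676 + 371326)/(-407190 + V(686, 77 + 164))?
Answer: -72167/92904 ≈ -0.77679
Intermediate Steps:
V(W, m) = -219*W
(61676 + 371326)/(-407190 + V(686, 77 + 164)) = (61676 + 371326)/(-407190 - 219*686) = 433002/(-407190 - 150234) = 433002/(-557424) = 433002*(-1/557424) = -72167/92904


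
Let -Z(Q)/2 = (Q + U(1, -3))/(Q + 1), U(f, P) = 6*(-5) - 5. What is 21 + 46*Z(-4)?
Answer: -1175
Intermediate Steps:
U(f, P) = -35 (U(f, P) = -30 - 5 = -35)
Z(Q) = -2*(-35 + Q)/(1 + Q) (Z(Q) = -2*(Q - 35)/(Q + 1) = -2*(-35 + Q)/(1 + Q))
21 + 46*Z(-4) = 21 + 46*(2*(35 - 1*(-4))/(1 - 4)) = 21 + 46*(2*(35 + 4)/(-3)) = 21 + 46*(2*(-1/3)*39) = 21 + 46*(-26) = 21 - 1196 = -1175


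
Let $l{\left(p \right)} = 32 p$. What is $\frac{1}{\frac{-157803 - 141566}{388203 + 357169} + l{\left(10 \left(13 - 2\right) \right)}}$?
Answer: $\frac{745372}{2623410071} \approx 0.00028412$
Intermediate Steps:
$\frac{1}{\frac{-157803 - 141566}{388203 + 357169} + l{\left(10 \left(13 - 2\right) \right)}} = \frac{1}{\frac{-157803 - 141566}{388203 + 357169} + 32 \cdot 10 \left(13 - 2\right)} = \frac{1}{- \frac{299369}{745372} + 32 \cdot 10 \cdot 11} = \frac{1}{\left(-299369\right) \frac{1}{745372} + 32 \cdot 110} = \frac{1}{- \frac{299369}{745372} + 3520} = \frac{1}{\frac{2623410071}{745372}} = \frac{745372}{2623410071}$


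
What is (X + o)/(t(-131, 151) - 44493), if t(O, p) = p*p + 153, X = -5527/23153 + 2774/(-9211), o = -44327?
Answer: 9453392354160/4593456313537 ≈ 2.0580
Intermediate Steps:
X = -115135619/213262283 (X = -5527*1/23153 + 2774*(-1/9211) = -5527/23153 - 2774/9211 = -115135619/213262283 ≈ -0.53988)
t(O, p) = 153 + p**2 (t(O, p) = p**2 + 153 = 153 + p**2)
(X + o)/(t(-131, 151) - 44493) = (-115135619/213262283 - 44327)/((153 + 151**2) - 44493) = -9453392354160/(213262283*((153 + 22801) - 44493)) = -9453392354160/(213262283*(22954 - 44493)) = -9453392354160/213262283/(-21539) = -9453392354160/213262283*(-1/21539) = 9453392354160/4593456313537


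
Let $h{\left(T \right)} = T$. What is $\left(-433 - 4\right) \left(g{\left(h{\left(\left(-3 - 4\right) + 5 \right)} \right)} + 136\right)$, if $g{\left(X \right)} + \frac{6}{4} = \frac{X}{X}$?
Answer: $- \frac{118427}{2} \approx -59214.0$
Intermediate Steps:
$g{\left(X \right)} = - \frac{1}{2}$ ($g{\left(X \right)} = - \frac{3}{2} + \frac{X}{X} = - \frac{3}{2} + 1 = - \frac{1}{2}$)
$\left(-433 - 4\right) \left(g{\left(h{\left(\left(-3 - 4\right) + 5 \right)} \right)} + 136\right) = \left(-433 - 4\right) \left(- \frac{1}{2} + 136\right) = \left(-437\right) \frac{271}{2} = - \frac{118427}{2}$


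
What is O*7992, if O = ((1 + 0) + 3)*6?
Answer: 191808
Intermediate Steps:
O = 24 (O = (1 + 3)*6 = 4*6 = 24)
O*7992 = 24*7992 = 191808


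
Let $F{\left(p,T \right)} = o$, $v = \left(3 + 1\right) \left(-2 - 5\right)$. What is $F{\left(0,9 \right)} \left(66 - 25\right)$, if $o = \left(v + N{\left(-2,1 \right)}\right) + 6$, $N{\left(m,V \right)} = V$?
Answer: $-861$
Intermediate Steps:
$v = -28$ ($v = 4 \left(-7\right) = -28$)
$o = -21$ ($o = \left(-28 + 1\right) + 6 = -27 + 6 = -21$)
$F{\left(p,T \right)} = -21$
$F{\left(0,9 \right)} \left(66 - 25\right) = - 21 \left(66 - 25\right) = \left(-21\right) 41 = -861$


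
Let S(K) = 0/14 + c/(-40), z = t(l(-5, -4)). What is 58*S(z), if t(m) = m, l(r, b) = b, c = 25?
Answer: -145/4 ≈ -36.250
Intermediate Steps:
z = -4
S(K) = -5/8 (S(K) = 0/14 + 25/(-40) = 0*(1/14) + 25*(-1/40) = 0 - 5/8 = -5/8)
58*S(z) = 58*(-5/8) = -145/4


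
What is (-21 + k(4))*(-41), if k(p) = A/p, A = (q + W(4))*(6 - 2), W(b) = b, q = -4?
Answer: 861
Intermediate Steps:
A = 0 (A = (-4 + 4)*(6 - 2) = 0*4 = 0)
k(p) = 0 (k(p) = 0/p = 0)
(-21 + k(4))*(-41) = (-21 + 0)*(-41) = -21*(-41) = 861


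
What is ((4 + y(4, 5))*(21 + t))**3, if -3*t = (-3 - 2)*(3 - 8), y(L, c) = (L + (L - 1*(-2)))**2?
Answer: 61723537408/27 ≈ 2.2861e+9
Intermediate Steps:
y(L, c) = (2 + 2*L)**2 (y(L, c) = (L + (L + 2))**2 = (L + (2 + L))**2 = (2 + 2*L)**2)
t = -25/3 (t = -(-3 - 2)*(3 - 8)/3 = -(-5)*(-5)/3 = -1/3*25 = -25/3 ≈ -8.3333)
((4 + y(4, 5))*(21 + t))**3 = ((4 + 4*(1 + 4)**2)*(21 - 25/3))**3 = ((4 + 4*5**2)*(38/3))**3 = ((4 + 4*25)*(38/3))**3 = ((4 + 100)*(38/3))**3 = (104*(38/3))**3 = (3952/3)**3 = 61723537408/27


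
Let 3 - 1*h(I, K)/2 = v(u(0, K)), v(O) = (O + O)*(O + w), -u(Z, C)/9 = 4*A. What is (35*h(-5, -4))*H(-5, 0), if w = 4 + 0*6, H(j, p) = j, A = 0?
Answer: -1050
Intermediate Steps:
w = 4 (w = 4 + 0 = 4)
u(Z, C) = 0 (u(Z, C) = -36*0 = -9*0 = 0)
v(O) = 2*O*(4 + O) (v(O) = (O + O)*(O + 4) = (2*O)*(4 + O) = 2*O*(4 + O))
h(I, K) = 6 (h(I, K) = 6 - 4*0*(4 + 0) = 6 - 4*0*4 = 6 - 2*0 = 6 + 0 = 6)
(35*h(-5, -4))*H(-5, 0) = (35*6)*(-5) = 210*(-5) = -1050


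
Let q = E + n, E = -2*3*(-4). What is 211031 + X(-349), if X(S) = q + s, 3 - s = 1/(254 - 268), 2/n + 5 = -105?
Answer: 162514701/770 ≈ 2.1106e+5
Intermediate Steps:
n = -1/55 (n = 2/(-5 - 105) = 2/(-110) = 2*(-1/110) = -1/55 ≈ -0.018182)
E = 24 (E = -6*(-4) = 24)
q = 1319/55 (q = 24 - 1/55 = 1319/55 ≈ 23.982)
s = 43/14 (s = 3 - 1/(254 - 268) = 3 - 1/(-14) = 3 - 1*(-1/14) = 3 + 1/14 = 43/14 ≈ 3.0714)
X(S) = 20831/770 (X(S) = 1319/55 + 43/14 = 20831/770)
211031 + X(-349) = 211031 + 20831/770 = 162514701/770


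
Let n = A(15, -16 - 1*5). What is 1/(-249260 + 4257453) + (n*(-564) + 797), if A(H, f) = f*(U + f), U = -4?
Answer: -1183631417478/4008193 ≈ -2.9530e+5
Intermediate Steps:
A(H, f) = f*(-4 + f)
n = 525 (n = (-16 - 1*5)*(-4 + (-16 - 1*5)) = (-16 - 5)*(-4 + (-16 - 5)) = -21*(-4 - 21) = -21*(-25) = 525)
1/(-249260 + 4257453) + (n*(-564) + 797) = 1/(-249260 + 4257453) + (525*(-564) + 797) = 1/4008193 + (-296100 + 797) = 1/4008193 - 295303 = -1183631417478/4008193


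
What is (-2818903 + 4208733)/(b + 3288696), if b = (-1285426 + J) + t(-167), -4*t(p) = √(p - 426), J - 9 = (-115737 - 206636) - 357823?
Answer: 29421767134240/28008777998817 + 5559320*I*√593/28008777998817 ≈ 1.0504 + 4.8334e-6*I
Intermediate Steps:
J = -680187 (J = 9 + ((-115737 - 206636) - 357823) = 9 + (-322373 - 357823) = 9 - 680196 = -680187)
t(p) = -√(-426 + p)/4 (t(p) = -√(p - 426)/4 = -√(-426 + p)/4)
b = -1965613 - I*√593/4 (b = (-1285426 - 680187) - √(-426 - 167)/4 = -1965613 - I*√593/4 ≈ -1.9656e+6 - 6.0879*I)
(-2818903 + 4208733)/(b + 3288696) = (-2818903 + 4208733)/((-1965613 - I*√593/4) + 3288696) = 1389830/(1323083 - I*√593/4)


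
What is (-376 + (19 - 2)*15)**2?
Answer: 14641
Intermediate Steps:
(-376 + (19 - 2)*15)**2 = (-376 + 17*15)**2 = (-376 + 255)**2 = (-121)**2 = 14641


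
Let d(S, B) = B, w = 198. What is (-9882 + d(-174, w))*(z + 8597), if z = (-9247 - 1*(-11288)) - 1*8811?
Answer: -17692668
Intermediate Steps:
z = -6770 (z = (-9247 + 11288) - 8811 = 2041 - 8811 = -6770)
(-9882 + d(-174, w))*(z + 8597) = (-9882 + 198)*(-6770 + 8597) = -9684*1827 = -17692668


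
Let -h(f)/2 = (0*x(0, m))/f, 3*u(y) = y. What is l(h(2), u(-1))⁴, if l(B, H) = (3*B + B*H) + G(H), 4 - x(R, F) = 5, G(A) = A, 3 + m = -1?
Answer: 1/81 ≈ 0.012346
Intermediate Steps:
m = -4 (m = -3 - 1 = -4)
x(R, F) = -1 (x(R, F) = 4 - 1*5 = 4 - 5 = -1)
u(y) = y/3
h(f) = 0 (h(f) = -2*0*(-1)/f = -0/f = -2*0 = 0)
l(B, H) = H + 3*B + B*H (l(B, H) = (3*B + B*H) + H = H + 3*B + B*H)
l(h(2), u(-1))⁴ = ((⅓)*(-1) + 3*0 + 0*((⅓)*(-1)))⁴ = (-⅓ + 0 + 0*(-⅓))⁴ = (-⅓ + 0 + 0)⁴ = (-⅓)⁴ = 1/81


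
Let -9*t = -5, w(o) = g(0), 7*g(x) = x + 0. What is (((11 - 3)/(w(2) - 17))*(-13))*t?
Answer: 520/153 ≈ 3.3987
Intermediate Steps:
g(x) = x/7 (g(x) = (x + 0)/7 = x/7)
w(o) = 0 (w(o) = (1/7)*0 = 0)
t = 5/9 (t = -1/9*(-5) = 5/9 ≈ 0.55556)
(((11 - 3)/(w(2) - 17))*(-13))*t = (((11 - 3)/(0 - 17))*(-13))*(5/9) = ((8/(-17))*(-13))*(5/9) = ((8*(-1/17))*(-13))*(5/9) = -8/17*(-13)*(5/9) = (104/17)*(5/9) = 520/153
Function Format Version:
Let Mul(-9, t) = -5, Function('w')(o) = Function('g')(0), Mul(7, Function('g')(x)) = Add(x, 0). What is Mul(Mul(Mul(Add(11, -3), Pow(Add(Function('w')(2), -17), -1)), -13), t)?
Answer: Rational(520, 153) ≈ 3.3987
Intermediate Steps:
Function('g')(x) = Mul(Rational(1, 7), x) (Function('g')(x) = Mul(Rational(1, 7), Add(x, 0)) = Mul(Rational(1, 7), x))
Function('w')(o) = 0 (Function('w')(o) = Mul(Rational(1, 7), 0) = 0)
t = Rational(5, 9) (t = Mul(Rational(-1, 9), -5) = Rational(5, 9) ≈ 0.55556)
Mul(Mul(Mul(Add(11, -3), Pow(Add(Function('w')(2), -17), -1)), -13), t) = Mul(Mul(Mul(Add(11, -3), Pow(Add(0, -17), -1)), -13), Rational(5, 9)) = Mul(Mul(Mul(8, Pow(-17, -1)), -13), Rational(5, 9)) = Mul(Mul(Mul(8, Rational(-1, 17)), -13), Rational(5, 9)) = Mul(Mul(Rational(-8, 17), -13), Rational(5, 9)) = Mul(Rational(104, 17), Rational(5, 9)) = Rational(520, 153)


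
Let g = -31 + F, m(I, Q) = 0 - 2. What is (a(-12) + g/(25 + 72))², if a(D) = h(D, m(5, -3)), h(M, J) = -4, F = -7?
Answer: 181476/9409 ≈ 19.287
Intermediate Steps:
m(I, Q) = -2
a(D) = -4
g = -38 (g = -31 - 7 = -38)
(a(-12) + g/(25 + 72))² = (-4 - 38/(25 + 72))² = (-4 - 38/97)² = (-426/97)² = 181476/9409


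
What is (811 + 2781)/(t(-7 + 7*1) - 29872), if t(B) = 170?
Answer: -1796/14851 ≈ -0.12093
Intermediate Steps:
(811 + 2781)/(t(-7 + 7*1) - 29872) = (811 + 2781)/(170 - 29872) = 3592/(-29702) = 3592*(-1/29702) = -1796/14851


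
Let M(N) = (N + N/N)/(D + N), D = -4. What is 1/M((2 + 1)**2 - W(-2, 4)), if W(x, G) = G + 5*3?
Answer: 14/9 ≈ 1.5556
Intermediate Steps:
W(x, G) = 15 + G (W(x, G) = G + 15 = 15 + G)
M(N) = (1 + N)/(-4 + N) (M(N) = (N + N/N)/(-4 + N) = (N + 1)/(-4 + N) = (1 + N)/(-4 + N))
1/M((2 + 1)**2 - W(-2, 4)) = 1/((1 + ((2 + 1)**2 - (15 + 4)))/(-4 + ((2 + 1)**2 - (15 + 4)))) = 1/((1 + (3**2 - 1*19))/(-4 + (3**2 - 1*19))) = 1/((1 + (9 - 19))/(-4 + (9 - 19))) = 1/((1 - 10)/(-4 - 10)) = 1/(-9/(-14)) = 1/(-1/14*(-9)) = 1/(9/14) = 14/9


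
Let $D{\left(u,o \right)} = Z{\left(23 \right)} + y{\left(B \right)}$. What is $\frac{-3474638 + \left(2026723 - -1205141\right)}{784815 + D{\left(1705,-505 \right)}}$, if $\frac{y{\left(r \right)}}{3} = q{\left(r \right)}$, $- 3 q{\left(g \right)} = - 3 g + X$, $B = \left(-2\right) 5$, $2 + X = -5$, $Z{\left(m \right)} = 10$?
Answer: $- \frac{121387}{392401} \approx -0.30934$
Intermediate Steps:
$X = -7$ ($X = -2 - 5 = -7$)
$B = -10$
$q{\left(g \right)} = \frac{7}{3} + g$ ($q{\left(g \right)} = - \frac{- 3 g - 7}{3} = - \frac{-7 - 3 g}{3} = \frac{7}{3} + g$)
$y{\left(r \right)} = 7 + 3 r$ ($y{\left(r \right)} = 3 \left(\frac{7}{3} + r\right) = 7 + 3 r$)
$D{\left(u,o \right)} = -13$ ($D{\left(u,o \right)} = 10 + \left(7 + 3 \left(-10\right)\right) = 10 + \left(7 - 30\right) = 10 - 23 = -13$)
$\frac{-3474638 + \left(2026723 - -1205141\right)}{784815 + D{\left(1705,-505 \right)}} = \frac{-3474638 + \left(2026723 - -1205141\right)}{784815 - 13} = \frac{-3474638 + \left(2026723 + 1205141\right)}{784802} = \left(-3474638 + 3231864\right) \frac{1}{784802} = \left(-242774\right) \frac{1}{784802} = - \frac{121387}{392401}$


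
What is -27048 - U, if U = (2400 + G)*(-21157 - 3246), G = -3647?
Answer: -30457589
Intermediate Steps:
U = 30430541 (U = (2400 - 3647)*(-21157 - 3246) = -1247*(-24403) = 30430541)
-27048 - U = -27048 - 1*30430541 = -27048 - 30430541 = -30457589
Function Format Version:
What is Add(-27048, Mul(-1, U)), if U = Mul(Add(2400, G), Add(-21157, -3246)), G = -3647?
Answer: -30457589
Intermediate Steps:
U = 30430541 (U = Mul(Add(2400, -3647), Add(-21157, -3246)) = Mul(-1247, -24403) = 30430541)
Add(-27048, Mul(-1, U)) = Add(-27048, Mul(-1, 30430541)) = Add(-27048, -30430541) = -30457589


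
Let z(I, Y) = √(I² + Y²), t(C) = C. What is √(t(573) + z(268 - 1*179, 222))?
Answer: √(573 + √57205) ≈ 28.499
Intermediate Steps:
√(t(573) + z(268 - 1*179, 222)) = √(573 + √((268 - 1*179)² + 222²)) = √(573 + √((268 - 179)² + 49284)) = √(573 + √(89² + 49284)) = √(573 + √(7921 + 49284)) = √(573 + √57205)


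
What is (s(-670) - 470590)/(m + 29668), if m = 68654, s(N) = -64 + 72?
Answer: -33613/7023 ≈ -4.7861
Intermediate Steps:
s(N) = 8
(s(-670) - 470590)/(m + 29668) = (8 - 470590)/(68654 + 29668) = -470582/98322 = -470582*1/98322 = -33613/7023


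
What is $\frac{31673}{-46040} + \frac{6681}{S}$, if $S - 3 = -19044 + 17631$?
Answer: $- \frac{11741739}{2163880} \approx -5.4262$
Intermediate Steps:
$S = -1410$ ($S = 3 + \left(-19044 + 17631\right) = 3 - 1413 = -1410$)
$\frac{31673}{-46040} + \frac{6681}{S} = \frac{31673}{-46040} + \frac{6681}{-1410} = 31673 \left(- \frac{1}{46040}\right) + 6681 \left(- \frac{1}{1410}\right) = - \frac{31673}{46040} - \frac{2227}{470} = - \frac{11741739}{2163880}$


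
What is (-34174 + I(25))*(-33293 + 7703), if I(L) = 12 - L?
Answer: 874845330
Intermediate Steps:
(-34174 + I(25))*(-33293 + 7703) = (-34174 + (12 - 1*25))*(-33293 + 7703) = (-34174 + (12 - 25))*(-25590) = (-34174 - 13)*(-25590) = -34187*(-25590) = 874845330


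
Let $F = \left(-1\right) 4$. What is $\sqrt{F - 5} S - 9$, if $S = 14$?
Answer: $-9 + 42 i \approx -9.0 + 42.0 i$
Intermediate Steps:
$F = -4$
$\sqrt{F - 5} S - 9 = \sqrt{-4 - 5} \cdot 14 - 9 = \sqrt{-9} \cdot 14 - 9 = 3 i 14 - 9 = 42 i - 9 = -9 + 42 i$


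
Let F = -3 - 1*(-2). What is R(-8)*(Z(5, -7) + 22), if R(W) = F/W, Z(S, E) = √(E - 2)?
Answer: 11/4 + 3*I/8 ≈ 2.75 + 0.375*I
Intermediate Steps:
Z(S, E) = √(-2 + E)
F = -1 (F = -3 + 2 = -1)
R(W) = -1/W
R(-8)*(Z(5, -7) + 22) = (-1/(-8))*(√(-2 - 7) + 22) = (-1*(-⅛))*(√(-9) + 22) = (3*I + 22)/8 = (22 + 3*I)/8 = 11/4 + 3*I/8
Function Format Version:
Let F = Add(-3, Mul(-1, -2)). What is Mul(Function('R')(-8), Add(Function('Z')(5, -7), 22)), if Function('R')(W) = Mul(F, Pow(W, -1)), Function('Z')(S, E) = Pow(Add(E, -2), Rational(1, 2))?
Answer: Add(Rational(11, 4), Mul(Rational(3, 8), I)) ≈ Add(2.7500, Mul(0.37500, I))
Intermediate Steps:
Function('Z')(S, E) = Pow(Add(-2, E), Rational(1, 2))
F = -1 (F = Add(-3, 2) = -1)
Function('R')(W) = Mul(-1, Pow(W, -1))
Mul(Function('R')(-8), Add(Function('Z')(5, -7), 22)) = Mul(Mul(-1, Pow(-8, -1)), Add(Pow(Add(-2, -7), Rational(1, 2)), 22)) = Mul(Mul(-1, Rational(-1, 8)), Add(Pow(-9, Rational(1, 2)), 22)) = Mul(Rational(1, 8), Add(Mul(3, I), 22)) = Mul(Rational(1, 8), Add(22, Mul(3, I))) = Add(Rational(11, 4), Mul(Rational(3, 8), I))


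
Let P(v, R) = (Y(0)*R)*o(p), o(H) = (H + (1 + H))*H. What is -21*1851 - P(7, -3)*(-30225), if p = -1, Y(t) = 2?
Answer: -220221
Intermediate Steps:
o(H) = H*(1 + 2*H) (o(H) = (1 + 2*H)*H = H*(1 + 2*H))
P(v, R) = 2*R (P(v, R) = (2*R)*(-(1 + 2*(-1))) = (2*R)*(-(1 - 2)) = (2*R)*(-1*(-1)) = (2*R)*1 = 2*R)
-21*1851 - P(7, -3)*(-30225) = -21*1851 - 2*(-3)*(-30225) = -38871 - (-6)*(-30225) = -38871 - 1*181350 = -38871 - 181350 = -220221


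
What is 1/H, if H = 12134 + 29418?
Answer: 1/41552 ≈ 2.4066e-5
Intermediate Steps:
H = 41552
1/H = 1/41552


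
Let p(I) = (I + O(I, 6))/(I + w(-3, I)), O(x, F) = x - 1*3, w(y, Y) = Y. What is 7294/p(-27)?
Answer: 131292/19 ≈ 6910.1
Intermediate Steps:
O(x, F) = -3 + x (O(x, F) = x - 3 = -3 + x)
p(I) = (-3 + 2*I)/(2*I) (p(I) = (I + (-3 + I))/(I + I) = (-3 + 2*I)/((2*I)) = (-3 + 2*I)*(1/(2*I)) = (-3 + 2*I)/(2*I))
7294/p(-27) = 7294/(((-3/2 - 27)/(-27))) = 7294/((-1/27*(-57/2))) = 7294/(19/18) = 7294*(18/19) = 131292/19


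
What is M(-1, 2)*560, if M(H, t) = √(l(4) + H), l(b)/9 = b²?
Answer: 560*√143 ≈ 6696.6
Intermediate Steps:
l(b) = 9*b²
M(H, t) = √(144 + H) (M(H, t) = √(9*4² + H) = √(9*16 + H) = √(144 + H))
M(-1, 2)*560 = √(144 - 1)*560 = √143*560 = 560*√143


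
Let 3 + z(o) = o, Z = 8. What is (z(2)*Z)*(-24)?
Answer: 192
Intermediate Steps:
z(o) = -3 + o
(z(2)*Z)*(-24) = ((-3 + 2)*8)*(-24) = -1*8*(-24) = -8*(-24) = 192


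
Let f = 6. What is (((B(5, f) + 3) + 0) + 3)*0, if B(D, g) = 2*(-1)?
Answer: 0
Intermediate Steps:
B(D, g) = -2
(((B(5, f) + 3) + 0) + 3)*0 = (((-2 + 3) + 0) + 3)*0 = ((1 + 0) + 3)*0 = (1 + 3)*0 = 4*0 = 0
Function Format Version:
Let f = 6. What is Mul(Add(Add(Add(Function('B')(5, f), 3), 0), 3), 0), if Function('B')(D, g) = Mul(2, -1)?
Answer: 0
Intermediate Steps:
Function('B')(D, g) = -2
Mul(Add(Add(Add(Function('B')(5, f), 3), 0), 3), 0) = Mul(Add(Add(Add(-2, 3), 0), 3), 0) = Mul(Add(Add(1, 0), 3), 0) = Mul(Add(1, 3), 0) = Mul(4, 0) = 0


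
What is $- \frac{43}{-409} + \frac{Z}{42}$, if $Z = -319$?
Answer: $- \frac{128665}{17178} \approx -7.4901$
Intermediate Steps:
$- \frac{43}{-409} + \frac{Z}{42} = - \frac{43}{-409} - \frac{319}{42} = \left(-43\right) \left(- \frac{1}{409}\right) - \frac{319}{42} = \frac{43}{409} - \frac{319}{42} = - \frac{128665}{17178}$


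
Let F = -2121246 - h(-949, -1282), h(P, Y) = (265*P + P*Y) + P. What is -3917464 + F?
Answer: -7002894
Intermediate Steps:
h(P, Y) = 266*P + P*Y
F = -3085430 (F = -2121246 - (-949)*(266 - 1282) = -2121246 - (-949)*(-1016) = -2121246 - 1*964184 = -2121246 - 964184 = -3085430)
-3917464 + F = -3917464 - 3085430 = -7002894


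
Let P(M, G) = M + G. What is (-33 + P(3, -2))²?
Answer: 1024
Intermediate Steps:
P(M, G) = G + M
(-33 + P(3, -2))² = (-33 + (-2 + 3))² = (-33 + 1)² = (-32)² = 1024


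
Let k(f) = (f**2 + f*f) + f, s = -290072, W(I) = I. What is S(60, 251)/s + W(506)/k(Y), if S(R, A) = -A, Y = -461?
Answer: 253346263/123159059832 ≈ 0.0020571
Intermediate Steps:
k(f) = f + 2*f**2 (k(f) = (f**2 + f**2) + f = 2*f**2 + f = f + 2*f**2)
S(60, 251)/s + W(506)/k(Y) = -1*251/(-290072) + 506/((-461*(1 + 2*(-461)))) = -251*(-1/290072) + 506/((-461*(1 - 922))) = 251/290072 + 506/((-461*(-921))) = 251/290072 + 506/424581 = 253346263/123159059832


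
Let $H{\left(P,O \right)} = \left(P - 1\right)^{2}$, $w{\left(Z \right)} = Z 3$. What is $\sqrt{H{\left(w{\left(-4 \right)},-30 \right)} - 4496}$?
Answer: $i \sqrt{4327} \approx 65.78 i$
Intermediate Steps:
$w{\left(Z \right)} = 3 Z$
$H{\left(P,O \right)} = \left(-1 + P\right)^{2}$
$\sqrt{H{\left(w{\left(-4 \right)},-30 \right)} - 4496} = \sqrt{\left(-1 + 3 \left(-4\right)\right)^{2} - 4496} = \sqrt{\left(-1 - 12\right)^{2} - 4496} = \sqrt{\left(-13\right)^{2} - 4496} = \sqrt{169 - 4496} = \sqrt{-4327} = i \sqrt{4327}$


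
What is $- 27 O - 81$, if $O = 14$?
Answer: $-459$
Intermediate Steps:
$- 27 O - 81 = \left(-27\right) 14 - 81 = -378 - 81 = -459$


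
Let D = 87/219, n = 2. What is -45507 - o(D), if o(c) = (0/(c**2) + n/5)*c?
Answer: -16610113/365 ≈ -45507.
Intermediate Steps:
D = 29/73 (D = 87*(1/219) = 29/73 ≈ 0.39726)
o(c) = 2*c/5 (o(c) = (0/(c**2) + 2/5)*c = (0/c**2 + 2*(1/5))*c = (0 + 2/5)*c = 2*c/5)
-45507 - o(D) = -45507 - 2*29/(5*73) = -45507 - 1*58/365 = -45507 - 58/365 = -16610113/365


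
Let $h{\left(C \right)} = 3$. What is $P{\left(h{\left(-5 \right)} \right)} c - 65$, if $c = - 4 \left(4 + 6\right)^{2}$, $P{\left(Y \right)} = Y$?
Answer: $-1265$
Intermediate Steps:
$c = -400$ ($c = - 4 \cdot 10^{2} = \left(-4\right) 100 = -400$)
$P{\left(h{\left(-5 \right)} \right)} c - 65 = 3 \left(-400\right) - 65 = -1200 - 65 = -1265$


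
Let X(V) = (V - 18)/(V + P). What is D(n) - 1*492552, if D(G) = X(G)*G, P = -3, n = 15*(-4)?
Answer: -3448384/7 ≈ -4.9263e+5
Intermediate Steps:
n = -60
X(V) = (-18 + V)/(-3 + V) (X(V) = (V - 18)/(V - 3) = (-18 + V)/(-3 + V))
D(G) = G*(-18 + G)/(-3 + G) (D(G) = ((-18 + G)/(-3 + G))*G = G*(-18 + G)/(-3 + G))
D(n) - 1*492552 = -60*(-18 - 60)/(-3 - 60) - 1*492552 = -60*(-78)/(-63) - 492552 = -60*(-1/63)*(-78) - 492552 = -520/7 - 492552 = -3448384/7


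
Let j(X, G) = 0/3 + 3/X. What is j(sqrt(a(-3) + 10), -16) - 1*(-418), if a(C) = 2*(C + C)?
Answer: 418 - 3*I*sqrt(2)/2 ≈ 418.0 - 2.1213*I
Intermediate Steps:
a(C) = 4*C (a(C) = 2*(2*C) = 4*C)
j(X, G) = 3/X (j(X, G) = 0*(1/3) + 3/X = 0 + 3/X = 3/X)
j(sqrt(a(-3) + 10), -16) - 1*(-418) = 3/(sqrt(4*(-3) + 10)) - 1*(-418) = 3/(sqrt(-12 + 10)) + 418 = 3/(sqrt(-2)) + 418 = 3/((I*sqrt(2))) + 418 = 3*(-I*sqrt(2)/2) + 418 = -3*I*sqrt(2)/2 + 418 = 418 - 3*I*sqrt(2)/2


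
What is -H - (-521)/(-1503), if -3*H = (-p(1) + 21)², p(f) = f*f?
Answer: 199879/1503 ≈ 132.99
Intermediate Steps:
p(f) = f²
H = -400/3 (H = -(-1*1² + 21)²/3 = -(-1*1 + 21)²/3 = -(-1 + 21)²/3 = -⅓*20² = -⅓*400 = -400/3 ≈ -133.33)
-H - (-521)/(-1503) = -1*(-400/3) - (-521)/(-1503) = 400/3 - (-521)*(-1)/1503 = 400/3 - 1*521/1503 = 400/3 - 521/1503 = 199879/1503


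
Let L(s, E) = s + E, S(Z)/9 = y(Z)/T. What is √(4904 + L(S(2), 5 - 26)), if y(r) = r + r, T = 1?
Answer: √4919 ≈ 70.136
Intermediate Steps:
y(r) = 2*r
S(Z) = 18*Z (S(Z) = 9*((2*Z)/1) = 9*((2*Z)*1) = 9*(2*Z) = 18*Z)
L(s, E) = E + s
√(4904 + L(S(2), 5 - 26)) = √(4904 + ((5 - 26) + 18*2)) = √(4904 + (-21 + 36)) = √(4904 + 15) = √4919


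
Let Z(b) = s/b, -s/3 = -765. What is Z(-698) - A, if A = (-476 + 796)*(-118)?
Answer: 26354185/698 ≈ 37757.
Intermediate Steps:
s = 2295 (s = -3*(-765) = 2295)
A = -37760 (A = 320*(-118) = -37760)
Z(b) = 2295/b
Z(-698) - A = 2295/(-698) - 1*(-37760) = 2295*(-1/698) + 37760 = -2295/698 + 37760 = 26354185/698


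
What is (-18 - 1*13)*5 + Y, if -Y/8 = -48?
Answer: 229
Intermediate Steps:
Y = 384 (Y = -8*(-48) = 384)
(-18 - 1*13)*5 + Y = (-18 - 1*13)*5 + 384 = (-18 - 13)*5 + 384 = -31*5 + 384 = -155 + 384 = 229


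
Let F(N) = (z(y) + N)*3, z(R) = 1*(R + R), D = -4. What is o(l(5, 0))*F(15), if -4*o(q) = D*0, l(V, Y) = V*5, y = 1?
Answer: 0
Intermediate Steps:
l(V, Y) = 5*V
z(R) = 2*R (z(R) = 1*(2*R) = 2*R)
o(q) = 0 (o(q) = -(-1)*0 = -¼*0 = 0)
F(N) = 6 + 3*N (F(N) = (2*1 + N)*3 = (2 + N)*3 = 6 + 3*N)
o(l(5, 0))*F(15) = 0*(6 + 3*15) = 0*(6 + 45) = 0*51 = 0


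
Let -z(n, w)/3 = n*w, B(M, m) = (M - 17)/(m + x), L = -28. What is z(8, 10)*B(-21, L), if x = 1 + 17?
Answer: -912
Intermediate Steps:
x = 18
B(M, m) = (-17 + M)/(18 + m) (B(M, m) = (M - 17)/(m + 18) = (-17 + M)/(18 + m))
z(n, w) = -3*n*w
z(8, 10)*B(-21, L) = (-3*8*10)*((-17 - 21)/(18 - 28)) = -240*(-38)/(-10) = -(-24)*(-38) = -240*19/5 = -912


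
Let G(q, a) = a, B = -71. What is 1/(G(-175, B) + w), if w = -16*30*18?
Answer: -1/8711 ≈ -0.00011480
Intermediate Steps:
w = -8640 (w = -480*18 = -8640)
1/(G(-175, B) + w) = 1/(-71 - 8640) = 1/(-8711) = -1/8711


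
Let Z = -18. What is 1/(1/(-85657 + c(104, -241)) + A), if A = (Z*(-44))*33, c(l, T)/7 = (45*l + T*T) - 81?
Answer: 353103/9228700009 ≈ 3.8261e-5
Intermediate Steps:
c(l, T) = -567 + 7*T² + 315*l (c(l, T) = 7*((45*l + T*T) - 81) = 7*((45*l + T²) - 81) = 7*((T² + 45*l) - 81) = 7*(-81 + T² + 45*l) = -567 + 7*T² + 315*l)
A = 26136 (A = -18*(-44)*33 = 792*33 = 26136)
1/(1/(-85657 + c(104, -241)) + A) = 1/(1/(-85657 + (-567 + 7*(-241)² + 315*104)) + 26136) = 1/(1/(-85657 + (-567 + 7*58081 + 32760)) + 26136) = 1/(1/(-85657 + (-567 + 406567 + 32760)) + 26136) = 1/(1/(-85657 + 438760) + 26136) = 1/(1/353103 + 26136) = 1/(9228700009/353103) = 353103/9228700009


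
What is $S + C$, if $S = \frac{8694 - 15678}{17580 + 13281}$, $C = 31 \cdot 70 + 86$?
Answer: $\frac{7735048}{3429} \approx 2255.8$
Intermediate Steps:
$C = 2256$ ($C = 2170 + 86 = 2256$)
$S = - \frac{776}{3429}$ ($S = - \frac{6984}{30861} = \left(-6984\right) \frac{1}{30861} = - \frac{776}{3429} \approx -0.22631$)
$S + C = - \frac{776}{3429} + 2256 = \frac{7735048}{3429}$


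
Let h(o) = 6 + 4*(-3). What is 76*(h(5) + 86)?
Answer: 6080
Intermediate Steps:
h(o) = -6 (h(o) = 6 - 12 = -6)
76*(h(5) + 86) = 76*(-6 + 86) = 76*80 = 6080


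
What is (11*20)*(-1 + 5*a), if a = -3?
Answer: -3520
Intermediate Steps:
(11*20)*(-1 + 5*a) = (11*20)*(-1 + 5*(-3)) = 220*(-1 - 15) = 220*(-16) = -3520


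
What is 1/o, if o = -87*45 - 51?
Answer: -1/3966 ≈ -0.00025214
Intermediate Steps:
o = -3966 (o = -3915 - 51 = -3966)
1/o = 1/(-3966) = -1/3966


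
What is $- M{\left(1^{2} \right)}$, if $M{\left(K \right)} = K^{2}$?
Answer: $-1$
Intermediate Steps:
$- M{\left(1^{2} \right)} = - \left(1^{2}\right)^{2} = - 1^{2} = \left(-1\right) 1 = -1$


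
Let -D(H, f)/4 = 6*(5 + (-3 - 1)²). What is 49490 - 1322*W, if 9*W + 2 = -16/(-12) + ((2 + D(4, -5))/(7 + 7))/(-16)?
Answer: 74479211/1512 ≈ 49259.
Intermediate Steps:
D(H, f) = -504 (D(H, f) = -24*(5 + (-3 - 1)²) = -24*(5 + (-4)²) = -24*(5 + 16) = -24*21 = -4*126 = -504)
W = 529/3024 (W = -2/9 + (-16/(-12) + ((2 - 504)/(7 + 7))/(-16))/9 = -2/9 + (-16*(-1/12) - 502/14*(-1/16))/9 = -2/9 + (4/3 - 502*1/14*(-1/16))/9 = -2/9 + (4/3 - 251/7*(-1/16))/9 = -2/9 + (4/3 + 251/112)/9 = -2/9 + (⅑)*(1201/336) = -2/9 + 1201/3024 = 529/3024 ≈ 0.17493)
49490 - 1322*W = 49490 - 1322*529/3024 = 49490 - 1*349669/1512 = 49490 - 349669/1512 = 74479211/1512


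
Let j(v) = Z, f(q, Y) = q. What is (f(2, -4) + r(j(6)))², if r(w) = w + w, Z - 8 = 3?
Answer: 576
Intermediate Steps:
Z = 11 (Z = 8 + 3 = 11)
j(v) = 11
r(w) = 2*w
(f(2, -4) + r(j(6)))² = (2 + 2*11)² = (2 + 22)² = 24² = 576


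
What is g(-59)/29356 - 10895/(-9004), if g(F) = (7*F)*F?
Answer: 67404261/33040178 ≈ 2.0401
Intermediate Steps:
g(F) = 7*F²
g(-59)/29356 - 10895/(-9004) = (7*(-59)²)/29356 - 10895/(-9004) = (7*3481)*(1/29356) - 10895*(-1/9004) = 24367*(1/29356) + 10895/9004 = 24367/29356 + 10895/9004 = 67404261/33040178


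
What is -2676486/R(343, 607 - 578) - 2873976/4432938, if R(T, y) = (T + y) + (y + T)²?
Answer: -10988779489/551161958 ≈ -19.937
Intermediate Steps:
R(T, y) = T + y + (T + y)² (R(T, y) = (T + y) + (T + y)² = T + y + (T + y)²)
-2676486/R(343, 607 - 578) - 2873976/4432938 = -2676486/(343 + (607 - 578) + (343 + (607 - 578))²) - 2873976/4432938 = -2676486/(343 + 29 + (343 + 29)²) - 2873976*1/4432938 = -2676486/(343 + 29 + 372²) - 478996/738823 = -2676486/(343 + 29 + 138384) - 478996/738823 = -2676486/138756 - 478996/738823 = -2676486*1/138756 - 478996/738823 = -446081/23126 - 478996/738823 = -10988779489/551161958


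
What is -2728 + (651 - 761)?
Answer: -2838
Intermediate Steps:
-2728 + (651 - 761) = -2728 - 110 = -2838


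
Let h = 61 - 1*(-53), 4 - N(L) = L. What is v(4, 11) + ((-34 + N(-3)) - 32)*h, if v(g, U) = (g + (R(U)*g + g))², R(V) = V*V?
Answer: 235338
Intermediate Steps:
N(L) = 4 - L
h = 114 (h = 61 + 53 = 114)
R(V) = V²
v(g, U) = (2*g + g*U²)² (v(g, U) = (g + (U²*g + g))² = (g + (g*U² + g))² = (g + (g + g*U²))² = (2*g + g*U²)²)
v(4, 11) + ((-34 + N(-3)) - 32)*h = 4²*(2 + 11²)² + ((-34 + (4 - 1*(-3))) - 32)*114 = 16*(2 + 121)² + ((-34 + (4 + 3)) - 32)*114 = 16*123² + ((-34 + 7) - 32)*114 = 16*15129 + (-27 - 32)*114 = 242064 - 59*114 = 242064 - 6726 = 235338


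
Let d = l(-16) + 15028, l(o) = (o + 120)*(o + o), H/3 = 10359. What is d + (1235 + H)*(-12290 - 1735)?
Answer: -453164100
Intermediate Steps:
H = 31077 (H = 3*10359 = 31077)
l(o) = 2*o*(120 + o) (l(o) = (120 + o)*(2*o) = 2*o*(120 + o))
d = 11700 (d = 2*(-16)*(120 - 16) + 15028 = 2*(-16)*104 + 15028 = -3328 + 15028 = 11700)
d + (1235 + H)*(-12290 - 1735) = 11700 + (1235 + 31077)*(-12290 - 1735) = 11700 + 32312*(-14025) = 11700 - 453175800 = -453164100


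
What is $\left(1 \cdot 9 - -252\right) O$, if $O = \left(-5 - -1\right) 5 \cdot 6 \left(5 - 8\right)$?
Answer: $93960$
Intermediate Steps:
$O = 360$ ($O = \left(-5 + 1\right) 5 \cdot 6 \left(-3\right) = \left(-4\right) 5 \cdot 6 \left(-3\right) = \left(-20\right) 6 \left(-3\right) = \left(-120\right) \left(-3\right) = 360$)
$\left(1 \cdot 9 - -252\right) O = \left(1 \cdot 9 - -252\right) 360 = \left(9 + 252\right) 360 = 261 \cdot 360 = 93960$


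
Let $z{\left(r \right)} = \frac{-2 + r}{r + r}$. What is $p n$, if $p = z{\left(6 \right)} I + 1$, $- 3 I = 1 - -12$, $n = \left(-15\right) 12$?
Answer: $80$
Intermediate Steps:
$z{\left(r \right)} = \frac{-2 + r}{2 r}$
$n = -180$
$I = - \frac{13}{3}$ ($I = - \frac{1 - -12}{3} = - \frac{1 + 12}{3} = \left(- \frac{1}{3}\right) 13 = - \frac{13}{3} \approx -4.3333$)
$p = - \frac{4}{9}$ ($p = \frac{-2 + 6}{2 \cdot 6} \left(- \frac{13}{3}\right) + 1 = \frac{1}{2} \cdot \frac{1}{6} \cdot 4 \left(- \frac{13}{3}\right) + 1 = \frac{1}{3} \left(- \frac{13}{3}\right) + 1 = - \frac{13}{9} + 1 = - \frac{4}{9} \approx -0.44444$)
$p n = \left(- \frac{4}{9}\right) \left(-180\right) = 80$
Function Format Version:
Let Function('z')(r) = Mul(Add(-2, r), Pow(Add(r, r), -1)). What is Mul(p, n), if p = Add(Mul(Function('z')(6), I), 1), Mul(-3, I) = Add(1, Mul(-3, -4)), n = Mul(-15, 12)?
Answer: 80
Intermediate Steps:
Function('z')(r) = Mul(Rational(1, 2), Pow(r, -1), Add(-2, r)) (Function('z')(r) = Mul(Add(-2, r), Pow(Mul(2, r), -1)) = Mul(Add(-2, r), Mul(Rational(1, 2), Pow(r, -1))) = Mul(Rational(1, 2), Pow(r, -1), Add(-2, r)))
n = -180
I = Rational(-13, 3) (I = Mul(Rational(-1, 3), Add(1, Mul(-3, -4))) = Mul(Rational(-1, 3), Add(1, 12)) = Mul(Rational(-1, 3), 13) = Rational(-13, 3) ≈ -4.3333)
p = Rational(-4, 9) (p = Add(Mul(Mul(Rational(1, 2), Pow(6, -1), Add(-2, 6)), Rational(-13, 3)), 1) = Add(Mul(Mul(Rational(1, 2), Rational(1, 6), 4), Rational(-13, 3)), 1) = Add(Mul(Rational(1, 3), Rational(-13, 3)), 1) = Add(Rational(-13, 9), 1) = Rational(-4, 9) ≈ -0.44444)
Mul(p, n) = Mul(Rational(-4, 9), -180) = 80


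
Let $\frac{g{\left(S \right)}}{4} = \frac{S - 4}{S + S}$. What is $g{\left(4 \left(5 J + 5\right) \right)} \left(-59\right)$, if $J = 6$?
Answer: $- \frac{4012}{35} \approx -114.63$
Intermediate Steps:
$g{\left(S \right)} = \frac{2 \left(-4 + S\right)}{S}$ ($g{\left(S \right)} = 4 \frac{S - 4}{S + S} = 4 \frac{-4 + S}{2 S} = \frac{2 \left(-4 + S\right)}{S}$)
$g{\left(4 \left(5 J + 5\right) \right)} \left(-59\right) = \left(2 - \frac{8}{4 \left(5 \cdot 6 + 5\right)}\right) \left(-59\right) = \left(2 - \frac{8}{4 \left(30 + 5\right)}\right) \left(-59\right) = \left(2 - \frac{8}{4 \cdot 35}\right) \left(-59\right) = \left(2 - \frac{8}{140}\right) \left(-59\right) = \left(2 - \frac{2}{35}\right) \left(-59\right) = \frac{68}{35} \left(-59\right) = - \frac{4012}{35}$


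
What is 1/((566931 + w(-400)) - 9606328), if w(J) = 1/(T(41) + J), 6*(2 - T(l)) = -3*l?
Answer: -755/6824744737 ≈ -1.1063e-7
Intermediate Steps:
T(l) = 2 + l/2 (T(l) = 2 - (-1)*l/2 = 2 + l/2)
w(J) = 1/(45/2 + J) (w(J) = 1/((2 + (1/2)*41) + J) = 1/((2 + 41/2) + J) = 1/(45/2 + J))
1/((566931 + w(-400)) - 9606328) = 1/((566931 + 2/(45 + 2*(-400))) - 9606328) = 1/((566931 + 2/(45 - 800)) - 9606328) = 1/((566931 + 2/(-755)) - 9606328) = 1/((566931 + 2*(-1/755)) - 9606328) = 1/((566931 - 2/755) - 9606328) = 1/(428032903/755 - 9606328) = 1/(-6824744737/755) = -755/6824744737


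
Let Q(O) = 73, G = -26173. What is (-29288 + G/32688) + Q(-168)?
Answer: -955006093/32688 ≈ -29216.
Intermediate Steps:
(-29288 + G/32688) + Q(-168) = (-29288 - 26173/32688) + 73 = -957392317/32688 + 73 = -955006093/32688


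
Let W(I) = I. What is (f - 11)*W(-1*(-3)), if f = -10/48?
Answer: -269/8 ≈ -33.625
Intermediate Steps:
f = -5/24 (f = -10*1/48 = -5/24 ≈ -0.20833)
(f - 11)*W(-1*(-3)) = (-5/24 - 11)*(-1*(-3)) = -269/24*3 = -269/8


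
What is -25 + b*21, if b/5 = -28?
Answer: -2965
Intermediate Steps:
b = -140 (b = 5*(-28) = -140)
-25 + b*21 = -25 - 140*21 = -25 - 2940 = -2965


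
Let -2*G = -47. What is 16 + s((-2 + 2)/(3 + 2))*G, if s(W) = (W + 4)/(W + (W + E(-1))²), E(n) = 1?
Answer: 110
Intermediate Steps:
G = 47/2 (G = -½*(-47) = 47/2 ≈ 23.500)
s(W) = (4 + W)/(W + (1 + W)²) (s(W) = (W + 4)/(W + (W + 1)²) = (4 + W)/(W + (1 + W)²))
16 + s((-2 + 2)/(3 + 2))*G = 16 + ((4 + (-2 + 2)/(3 + 2))/((-2 + 2)/(3 + 2) + (1 + (-2 + 2)/(3 + 2))²))*(47/2) = 16 + ((4 + 0/5)/(0/5 + (1 + 0/5)²))*(47/2) = 16 + ((4 + 0*(⅕))/(0*(⅕) + (1 + 0*(⅕))²))*(47/2) = 16 + ((4 + 0)/(0 + (1 + 0)²))*(47/2) = 16 + (4/(0 + 1²))*(47/2) = 16 + (4/(0 + 1))*(47/2) = 16 + (4/1)*(47/2) = 16 + (1*4)*(47/2) = 16 + 4*(47/2) = 16 + 94 = 110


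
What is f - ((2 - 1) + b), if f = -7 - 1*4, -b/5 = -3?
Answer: -27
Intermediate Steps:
b = 15 (b = -5*(-3) = 15)
f = -11 (f = -7 - 4 = -11)
f - ((2 - 1) + b) = -11 - ((2 - 1) + 15) = -11 - (1 + 15) = -11 - 1*16 = -11 - 16 = -27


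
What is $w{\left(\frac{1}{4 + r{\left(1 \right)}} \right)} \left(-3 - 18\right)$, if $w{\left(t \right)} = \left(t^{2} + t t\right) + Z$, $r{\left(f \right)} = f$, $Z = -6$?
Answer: $\frac{3108}{25} \approx 124.32$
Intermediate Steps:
$w{\left(t \right)} = -6 + 2 t^{2}$ ($w{\left(t \right)} = \left(t^{2} + t t\right) - 6 = \left(t^{2} + t^{2}\right) - 6 = 2 t^{2} - 6 = -6 + 2 t^{2}$)
$w{\left(\frac{1}{4 + r{\left(1 \right)}} \right)} \left(-3 - 18\right) = \left(-6 + 2 \left(\frac{1}{4 + 1}\right)^{2}\right) \left(-3 - 18\right) = \left(-6 + 2 \left(\frac{1}{5}\right)^{2}\right) \left(-21\right) = \left(-6 + \frac{2}{25}\right) \left(-21\right) = \left(- \frac{148}{25}\right) \left(-21\right) = \frac{3108}{25}$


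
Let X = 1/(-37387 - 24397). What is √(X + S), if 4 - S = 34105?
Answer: I*√32543118473510/30892 ≈ 184.66*I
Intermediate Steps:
S = -34101 (S = 4 - 1*34105 = 4 - 34105 = -34101)
X = -1/61784 (X = 1/(-61784) = -1/61784 ≈ -1.6185e-5)
√(X + S) = √(-1/61784 - 34101) = √(-2106896185/61784) = I*√32543118473510/30892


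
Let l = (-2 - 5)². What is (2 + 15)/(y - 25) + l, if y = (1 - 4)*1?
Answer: 1355/28 ≈ 48.393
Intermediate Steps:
l = 49 (l = (-7)² = 49)
y = -3 (y = -3*1 = -3)
(2 + 15)/(y - 25) + l = (2 + 15)/(-3 - 25) + 49 = 17/(-28) + 49 = 17*(-1/28) + 49 = -17/28 + 49 = 1355/28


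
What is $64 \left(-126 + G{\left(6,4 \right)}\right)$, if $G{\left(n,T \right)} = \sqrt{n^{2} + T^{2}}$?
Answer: $-8064 + 128 \sqrt{13} \approx -7602.5$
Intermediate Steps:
$G{\left(n,T \right)} = \sqrt{T^{2} + n^{2}}$
$64 \left(-126 + G{\left(6,4 \right)}\right) = 64 \left(-126 + \sqrt{4^{2} + 6^{2}}\right) = 64 \left(-126 + \sqrt{16 + 36}\right) = 64 \left(-126 + \sqrt{52}\right) = 64 \left(-126 + 2 \sqrt{13}\right) = -8064 + 128 \sqrt{13}$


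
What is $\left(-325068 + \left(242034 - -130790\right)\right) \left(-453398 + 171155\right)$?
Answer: $-13478796708$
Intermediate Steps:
$\left(-325068 + \left(242034 - -130790\right)\right) \left(-453398 + 171155\right) = \left(-325068 + \left(242034 + 130790\right)\right) \left(-282243\right) = \left(-325068 + 372824\right) \left(-282243\right) = 47756 \left(-282243\right) = -13478796708$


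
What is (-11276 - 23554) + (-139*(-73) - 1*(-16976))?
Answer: -7707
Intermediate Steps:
(-11276 - 23554) + (-139*(-73) - 1*(-16976)) = -34830 + (10147 + 16976) = -34830 + 27123 = -7707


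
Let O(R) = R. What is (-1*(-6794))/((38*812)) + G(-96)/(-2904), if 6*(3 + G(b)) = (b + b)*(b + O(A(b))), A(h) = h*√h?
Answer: -283967/339416 - 512*I*√6/121 ≈ -0.83663 - 10.365*I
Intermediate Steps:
A(h) = h^(3/2)
G(b) = -3 + b*(b + b^(3/2))/3 (G(b) = -3 + ((b + b)*(b + b^(3/2)))/6 = -3 + ((2*b)*(b + b^(3/2)))/6 = -3 + (2*b*(b + b^(3/2)))/6 = -3 + b*(b + b^(3/2))/3)
(-1*(-6794))/((38*812)) + G(-96)/(-2904) = (-1*(-6794))/((38*812)) + (-3 + (⅓)*(-96)² + (-96)^(5/2)/3)/(-2904) = 6794/30856 + (-3 + (⅓)*9216 + (36864*I*√6)/3)*(-1/2904) = 6794*(1/30856) + (-3 + 3072 + 12288*I*√6)*(-1/2904) = 3397/15428 + (3069 + 12288*I*√6)*(-1/2904) = 3397/15428 + (-93/88 - 512*I*√6/121) = -283967/339416 - 512*I*√6/121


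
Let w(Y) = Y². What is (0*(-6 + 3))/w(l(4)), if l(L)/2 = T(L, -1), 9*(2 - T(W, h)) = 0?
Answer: 0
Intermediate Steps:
T(W, h) = 2 (T(W, h) = 2 - ⅑*0 = 2 + 0 = 2)
l(L) = 4 (l(L) = 2*2 = 4)
(0*(-6 + 3))/w(l(4)) = (0*(-6 + 3))/(4²) = (0*(-3))/16 = 0*(1/16) = 0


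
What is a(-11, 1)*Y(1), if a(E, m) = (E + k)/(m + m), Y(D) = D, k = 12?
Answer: 1/2 ≈ 0.50000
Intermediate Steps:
a(E, m) = (12 + E)/(2*m) (a(E, m) = (E + 12)/(m + m) = (12 + E)/((2*m)) = (12 + E)*(1/(2*m)) = (12 + E)/(2*m))
a(-11, 1)*Y(1) = ((1/2)*(12 - 11)/1)*1 = ((1/2)*1*1)*1 = (1/2)*1 = 1/2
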